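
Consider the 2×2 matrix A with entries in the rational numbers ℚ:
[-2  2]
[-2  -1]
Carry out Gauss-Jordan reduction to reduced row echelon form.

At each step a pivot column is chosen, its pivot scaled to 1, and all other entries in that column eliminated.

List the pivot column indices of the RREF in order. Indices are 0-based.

pivot columns: 0, 1

[1] R0 /= -2  ⇒  (1, -1)
     R1 -= -2·R0  ⇒  (0, -3)
[2] R1 /= -3  ⇒  (0, 1)
     R0 -= -1·R1  ⇒  (1, 0)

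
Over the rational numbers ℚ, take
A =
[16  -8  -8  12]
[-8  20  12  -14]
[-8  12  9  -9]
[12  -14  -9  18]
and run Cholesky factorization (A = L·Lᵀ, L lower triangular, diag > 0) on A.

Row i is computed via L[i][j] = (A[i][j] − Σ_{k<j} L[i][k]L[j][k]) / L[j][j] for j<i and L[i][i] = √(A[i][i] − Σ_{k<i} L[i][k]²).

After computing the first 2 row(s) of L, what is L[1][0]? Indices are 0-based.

Step 1: L[0][0] = √(16) = 4.
  L[1][0] = (-8) / L[0][0] = -2.
Step 2: L[1][1] = √(16) = 4.

L[1][0] = -2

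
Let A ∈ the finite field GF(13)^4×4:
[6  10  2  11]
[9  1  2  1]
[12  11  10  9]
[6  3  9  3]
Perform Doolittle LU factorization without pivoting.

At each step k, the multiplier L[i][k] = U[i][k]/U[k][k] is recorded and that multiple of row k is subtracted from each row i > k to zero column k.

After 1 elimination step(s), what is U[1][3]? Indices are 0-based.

Step 1: pivot at (0,0) is 6.
  row1 ← row1 − (8)·row0  ⇒  L[1][0]=8, U row1=(0, 12, 12, 4)
  row2 ← row2 − (2)·row0  ⇒  L[2][0]=2, U row2=(0, 4, 6, 0)
  row3 ← row3 − (1)·row0  ⇒  L[3][0]=1, U row3=(0, 6, 7, 5)

U[1][3] = 4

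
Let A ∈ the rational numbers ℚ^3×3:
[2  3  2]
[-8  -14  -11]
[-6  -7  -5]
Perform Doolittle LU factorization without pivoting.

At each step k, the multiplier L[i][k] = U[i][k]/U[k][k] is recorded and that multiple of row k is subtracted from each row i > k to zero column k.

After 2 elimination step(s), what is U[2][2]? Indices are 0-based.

k=0: U[0][0]=2
  eliminate (1,0): mult=-4, new row 1: (0, -2, -3); set L[1][0]=-4
  eliminate (2,0): mult=-3, new row 2: (0, 2, 1); set L[2][0]=-3
k=1: U[1][1]=-2
  eliminate (2,1): mult=-1, new row 2: (0, 0, -2); set L[2][1]=-1

U[2][2] = -2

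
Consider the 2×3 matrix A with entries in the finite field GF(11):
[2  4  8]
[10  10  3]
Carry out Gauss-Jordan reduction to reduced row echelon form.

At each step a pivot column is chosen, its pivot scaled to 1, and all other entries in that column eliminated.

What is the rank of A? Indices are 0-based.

rank = 2

step 1: normalize row 0 (÷2) = (1, 2, 4)
  row 1: subtract 10×row0 = (0, 1, 7)
step 2: normalize row 1 (÷1) = (0, 1, 7)
  row 0: subtract 2×row1 = (1, 0, 1)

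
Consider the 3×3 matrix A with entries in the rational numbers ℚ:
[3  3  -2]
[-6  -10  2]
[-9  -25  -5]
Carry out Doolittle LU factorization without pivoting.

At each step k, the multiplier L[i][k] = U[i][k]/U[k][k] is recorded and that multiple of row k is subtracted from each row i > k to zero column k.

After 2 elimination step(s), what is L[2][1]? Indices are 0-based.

L[2][1] = 4

Step 1: pivot at (0,0) is 3.
  row1 ← row1 − (-2)·row0  ⇒  L[1][0]=-2, U row1=(0, -4, -2)
  row2 ← row2 − (-3)·row0  ⇒  L[2][0]=-3, U row2=(0, -16, -11)
Step 2: pivot at (1,1) is -4.
  row2 ← row2 − (4)·row1  ⇒  L[2][1]=4, U row2=(0, 0, -3)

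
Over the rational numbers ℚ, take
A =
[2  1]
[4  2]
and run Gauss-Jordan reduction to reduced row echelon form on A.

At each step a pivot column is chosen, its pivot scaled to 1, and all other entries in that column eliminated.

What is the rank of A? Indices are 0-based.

rank = 1

step 1: normalize row 0 (÷2) = (1, 1/2)
  row 1: subtract 4×row0 = (0, 0)
skip col 1 (zero from row 1)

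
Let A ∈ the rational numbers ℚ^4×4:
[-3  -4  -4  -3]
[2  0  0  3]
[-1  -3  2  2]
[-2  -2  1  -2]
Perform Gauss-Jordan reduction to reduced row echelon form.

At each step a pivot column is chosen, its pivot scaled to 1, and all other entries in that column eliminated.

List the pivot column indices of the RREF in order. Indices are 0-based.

[1] R0 /= -3  ⇒  (1, 4/3, 4/3, 1)
     R1 -= 2·R0  ⇒  (0, -8/3, -8/3, 1)
     R2 -= -1·R0  ⇒  (0, -5/3, 10/3, 3)
     R3 -= -2·R0  ⇒  (0, 2/3, 11/3, 0)
[2] R1 /= -8/3  ⇒  (0, 1, 1, -3/8)
     R0 -= 4/3·R1  ⇒  (1, 0, 0, 3/2)
     R2 -= -5/3·R1  ⇒  (0, 0, 5, 19/8)
     R3 -= 2/3·R1  ⇒  (0, 0, 3, 1/4)
[3] R2 /= 5  ⇒  (0, 0, 1, 19/40)
     R1 -= 1·R2  ⇒  (0, 1, 0, -17/20)
     R3 -= 3·R2  ⇒  (0, 0, 0, -47/40)
[4] R3 /= -47/40  ⇒  (0, 0, 0, 1)
     R0 -= 3/2·R3  ⇒  (1, 0, 0, 0)
     R1 -= -17/20·R3  ⇒  (0, 1, 0, 0)
     R2 -= 19/40·R3  ⇒  (0, 0, 1, 0)

pivot columns: 0, 1, 2, 3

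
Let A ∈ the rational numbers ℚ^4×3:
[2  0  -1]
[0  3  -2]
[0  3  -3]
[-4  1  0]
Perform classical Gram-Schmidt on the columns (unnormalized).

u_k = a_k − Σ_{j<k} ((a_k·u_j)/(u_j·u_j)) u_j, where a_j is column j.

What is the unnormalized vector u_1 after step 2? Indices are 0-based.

u_1 = (2/5, 3, 3, 1/5)

Step 1: u_0 = a_0 = (2, 0, 0, -4).
Step 2: u_1 = a_1 − (-1/5)·u_0 = (2/5, 3, 3, 1/5).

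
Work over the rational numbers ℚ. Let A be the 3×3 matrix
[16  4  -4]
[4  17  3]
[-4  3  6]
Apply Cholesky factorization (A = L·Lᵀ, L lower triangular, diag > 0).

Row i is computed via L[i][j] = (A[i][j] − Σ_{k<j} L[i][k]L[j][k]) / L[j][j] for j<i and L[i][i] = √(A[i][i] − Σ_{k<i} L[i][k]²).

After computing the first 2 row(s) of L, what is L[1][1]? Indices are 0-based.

Step 1: L[0][0] = √(16) = 4.
  L[1][0] = (4) / L[0][0] = 1.
Step 2: L[1][1] = √(16) = 4.

L[1][1] = 4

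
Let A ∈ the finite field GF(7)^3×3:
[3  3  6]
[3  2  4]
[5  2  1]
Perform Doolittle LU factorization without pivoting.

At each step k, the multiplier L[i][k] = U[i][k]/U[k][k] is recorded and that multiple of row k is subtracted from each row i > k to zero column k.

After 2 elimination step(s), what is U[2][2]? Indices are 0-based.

U[2][2] = 4

[col 0] pivot 3
  R1 -= 1*R0 → (0, 6, 5)  (L[1][0] := 1)
  R2 -= 4*R0 → (0, 4, 5)  (L[2][0] := 4)
[col 1] pivot 6
  R2 -= 3*R1 → (0, 0, 4)  (L[2][1] := 3)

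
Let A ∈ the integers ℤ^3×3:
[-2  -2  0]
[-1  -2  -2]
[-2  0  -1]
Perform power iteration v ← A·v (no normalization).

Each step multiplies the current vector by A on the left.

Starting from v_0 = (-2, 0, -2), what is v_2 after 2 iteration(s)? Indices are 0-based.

v_0 = (-2, 0, -2).
v_1 = A·v_0 = (4, 6, 6).
v_2 = A·v_1 = (-20, -28, -14).

v_2 = (-20, -28, -14)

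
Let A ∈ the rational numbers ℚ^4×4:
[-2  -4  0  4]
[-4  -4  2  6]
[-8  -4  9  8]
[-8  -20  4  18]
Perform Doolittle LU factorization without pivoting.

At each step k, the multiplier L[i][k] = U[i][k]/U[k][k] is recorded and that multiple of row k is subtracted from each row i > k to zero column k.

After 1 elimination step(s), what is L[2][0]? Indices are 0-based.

L[2][0] = 4

Step 1: pivot at (0,0) is -2.
  row1 ← row1 − (2)·row0  ⇒  L[1][0]=2, U row1=(0, 4, 2, -2)
  row2 ← row2 − (4)·row0  ⇒  L[2][0]=4, U row2=(0, 12, 9, -8)
  row3 ← row3 − (4)·row0  ⇒  L[3][0]=4, U row3=(0, -4, 4, 2)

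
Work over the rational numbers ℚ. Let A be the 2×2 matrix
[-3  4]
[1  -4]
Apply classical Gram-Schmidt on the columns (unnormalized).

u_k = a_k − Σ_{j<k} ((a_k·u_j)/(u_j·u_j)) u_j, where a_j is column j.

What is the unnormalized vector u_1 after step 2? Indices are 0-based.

u_1 = (-4/5, -12/5)

Step 1: u_0 = a_0 = (-3, 1).
Step 2: u_1 = a_1 − (-8/5)·u_0 = (-4/5, -12/5).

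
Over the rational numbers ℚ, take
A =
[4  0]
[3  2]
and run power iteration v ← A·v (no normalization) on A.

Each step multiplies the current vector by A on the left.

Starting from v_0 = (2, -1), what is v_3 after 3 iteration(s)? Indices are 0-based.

v_0 = (2, -1).
v_1 = A·v_0 = (8, 4).
v_2 = A·v_1 = (32, 32).
v_3 = A·v_2 = (128, 160).

v_3 = (128, 160)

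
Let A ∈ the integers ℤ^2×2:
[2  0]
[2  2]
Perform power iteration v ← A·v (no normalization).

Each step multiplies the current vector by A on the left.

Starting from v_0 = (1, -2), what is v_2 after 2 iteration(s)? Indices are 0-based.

v_2 = (4, 0)

v_0 = (1, -2).
v_1 = A·v_0 = (2, -2).
v_2 = A·v_1 = (4, 0).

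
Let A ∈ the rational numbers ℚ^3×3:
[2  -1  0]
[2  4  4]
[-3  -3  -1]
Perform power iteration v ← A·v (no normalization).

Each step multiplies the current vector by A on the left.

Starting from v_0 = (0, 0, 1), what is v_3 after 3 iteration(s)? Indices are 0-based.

v_0 = (0, 0, 1).
v_1 = A·v_0 = (0, 4, -1).
v_2 = A·v_1 = (-4, 12, -11).
v_3 = A·v_2 = (-20, -4, -13).

v_3 = (-20, -4, -13)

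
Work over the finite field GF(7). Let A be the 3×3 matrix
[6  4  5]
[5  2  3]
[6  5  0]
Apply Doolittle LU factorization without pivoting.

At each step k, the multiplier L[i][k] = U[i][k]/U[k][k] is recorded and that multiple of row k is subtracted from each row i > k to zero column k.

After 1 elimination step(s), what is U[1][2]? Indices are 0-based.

U[1][2] = 0

Step 1: pivot at (0,0) is 6.
  row1 ← row1 − (2)·row0  ⇒  L[1][0]=2, U row1=(0, 1, 0)
  row2 ← row2 − (1)·row0  ⇒  L[2][0]=1, U row2=(0, 1, 2)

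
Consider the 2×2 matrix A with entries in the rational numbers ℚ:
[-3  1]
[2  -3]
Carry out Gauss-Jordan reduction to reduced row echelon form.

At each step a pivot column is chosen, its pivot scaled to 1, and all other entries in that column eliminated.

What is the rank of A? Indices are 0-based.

[1] R0 /= -3  ⇒  (1, -1/3)
     R1 -= 2·R0  ⇒  (0, -7/3)
[2] R1 /= -7/3  ⇒  (0, 1)
     R0 -= -1/3·R1  ⇒  (1, 0)

rank = 2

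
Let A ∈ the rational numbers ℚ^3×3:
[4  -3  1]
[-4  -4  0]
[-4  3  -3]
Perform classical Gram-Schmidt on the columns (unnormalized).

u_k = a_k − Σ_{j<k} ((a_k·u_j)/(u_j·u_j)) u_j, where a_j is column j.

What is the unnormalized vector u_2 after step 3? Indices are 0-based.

Step 1: u_0 = a_0 = (4, -4, -4).
Step 2: u_1 = a_1 − (-1/6)·u_0 = (-7/3, -14/3, 7/3).
Step 3: u_2 = a_2 − (1/3)·u_0 − (-2/7)·u_1 = (-1, 0, -1).

u_2 = (-1, 0, -1)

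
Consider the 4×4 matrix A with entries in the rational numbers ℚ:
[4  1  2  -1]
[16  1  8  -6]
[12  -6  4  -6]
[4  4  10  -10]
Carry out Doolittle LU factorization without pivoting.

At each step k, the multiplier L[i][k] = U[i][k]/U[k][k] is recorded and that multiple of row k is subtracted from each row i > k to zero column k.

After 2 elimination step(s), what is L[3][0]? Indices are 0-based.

L[3][0] = 1

[col 0] pivot 4
  R1 -= 4*R0 → (0, -3, 0, -2)  (L[1][0] := 4)
  R2 -= 3*R0 → (0, -9, -2, -3)  (L[2][0] := 3)
  R3 -= 1*R0 → (0, 3, 8, -9)  (L[3][0] := 1)
[col 1] pivot -3
  R2 -= 3*R1 → (0, 0, -2, 3)  (L[2][1] := 3)
  R3 -= -1*R1 → (0, 0, 8, -11)  (L[3][1] := -1)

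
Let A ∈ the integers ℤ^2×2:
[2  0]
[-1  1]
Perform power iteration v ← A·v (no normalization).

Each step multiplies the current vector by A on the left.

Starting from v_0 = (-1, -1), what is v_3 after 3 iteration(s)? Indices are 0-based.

v_3 = (-8, 6)

v_0 = (-1, -1).
v_1 = A·v_0 = (-2, 0).
v_2 = A·v_1 = (-4, 2).
v_3 = A·v_2 = (-8, 6).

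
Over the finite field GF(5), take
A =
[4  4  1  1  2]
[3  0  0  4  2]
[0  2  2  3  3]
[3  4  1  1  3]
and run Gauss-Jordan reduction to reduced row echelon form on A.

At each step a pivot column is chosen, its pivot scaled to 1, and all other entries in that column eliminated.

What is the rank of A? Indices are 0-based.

pivot(0,0)=4: scale R0 → (1, 1, 4, 4, 3)
  clear (1,0): R1 −= (3)R0 → (0, 2, 3, 2, 3)
  clear (3,0): R3 −= (3)R0 → (0, 1, 4, 4, 4)
pivot(1,1)=2: scale R1 → (0, 1, 4, 1, 4)
  clear (0,1): R0 −= (1)R1 → (1, 0, 0, 3, 4)
  clear (2,1): R2 −= (2)R1 → (0, 0, 4, 1, 0)
  clear (3,1): R3 −= (1)R1 → (0, 0, 0, 3, 0)
pivot(2,2)=4: scale R2 → (0, 0, 1, 4, 0)
  clear (1,2): R1 −= (4)R2 → (0, 1, 0, 0, 4)
pivot(3,3)=3: scale R3 → (0, 0, 0, 1, 0)
  clear (0,3): R0 −= (3)R3 → (1, 0, 0, 0, 4)
  clear (2,3): R2 −= (4)R3 → (0, 0, 1, 0, 0)

rank = 4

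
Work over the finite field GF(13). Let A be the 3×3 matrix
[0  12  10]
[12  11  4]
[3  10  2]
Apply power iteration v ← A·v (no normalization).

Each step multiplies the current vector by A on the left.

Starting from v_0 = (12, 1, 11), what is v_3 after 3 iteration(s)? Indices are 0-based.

v_0 = (12, 1, 11).
v_1 = A·v_0 = (5, 4, 3).
v_2 = A·v_1 = (0, 12, 9).
v_3 = A·v_2 = (0, 12, 8).

v_3 = (0, 12, 8)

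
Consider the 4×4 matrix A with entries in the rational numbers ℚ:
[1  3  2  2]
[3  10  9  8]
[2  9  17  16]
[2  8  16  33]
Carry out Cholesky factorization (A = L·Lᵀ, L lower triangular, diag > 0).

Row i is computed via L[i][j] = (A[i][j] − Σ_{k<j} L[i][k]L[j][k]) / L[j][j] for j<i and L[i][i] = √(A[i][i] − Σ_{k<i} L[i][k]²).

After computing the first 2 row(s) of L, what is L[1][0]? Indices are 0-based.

Step 1: L[0][0] = √(1) = 1.
  L[1][0] = (3) / L[0][0] = 3.
Step 2: L[1][1] = √(1) = 1.

L[1][0] = 3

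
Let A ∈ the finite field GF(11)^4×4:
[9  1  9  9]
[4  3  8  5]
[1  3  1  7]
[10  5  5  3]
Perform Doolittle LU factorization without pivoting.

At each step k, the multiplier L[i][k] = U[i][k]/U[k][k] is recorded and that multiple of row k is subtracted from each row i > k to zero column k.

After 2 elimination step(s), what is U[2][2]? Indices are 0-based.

k=0: U[0][0]=9
  eliminate (1,0): mult=9, new row 1: (0, 5, 4, 1); set L[1][0]=9
  eliminate (2,0): mult=5, new row 2: (0, 9, 0, 6); set L[2][0]=5
  eliminate (3,0): mult=6, new row 3: (0, 10, 6, 4); set L[3][0]=6
k=1: U[1][1]=5
  eliminate (2,1): mult=4, new row 2: (0, 0, 6, 2); set L[2][1]=4
  eliminate (3,1): mult=2, new row 3: (0, 0, 9, 2); set L[3][1]=2

U[2][2] = 6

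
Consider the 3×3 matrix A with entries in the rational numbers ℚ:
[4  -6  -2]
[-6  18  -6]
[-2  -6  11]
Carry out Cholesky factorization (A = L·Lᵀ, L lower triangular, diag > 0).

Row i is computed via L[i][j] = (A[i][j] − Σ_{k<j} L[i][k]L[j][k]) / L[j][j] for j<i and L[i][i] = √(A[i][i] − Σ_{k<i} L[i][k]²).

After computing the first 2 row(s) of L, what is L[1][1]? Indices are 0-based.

Step 1: L[0][0] = √(4) = 2.
  L[1][0] = (-6) / L[0][0] = -3.
Step 2: L[1][1] = √(9) = 3.

L[1][1] = 3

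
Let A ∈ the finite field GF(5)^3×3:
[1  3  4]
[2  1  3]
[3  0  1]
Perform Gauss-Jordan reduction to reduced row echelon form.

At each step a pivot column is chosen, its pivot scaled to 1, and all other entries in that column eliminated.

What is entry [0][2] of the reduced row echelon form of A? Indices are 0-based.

M[0][2] = 2

step 1: normalize row 0 (÷1) = (1, 3, 4)
  row 1: subtract 2×row0 = (0, 0, 0)
  row 2: subtract 3×row0 = (0, 1, 4)
step 2: exchange rows 1,2
step 2: normalize row 1 (÷1) = (0, 1, 4)
  row 0: subtract 3×row1 = (1, 0, 2)
skip col 2 (zero from row 2)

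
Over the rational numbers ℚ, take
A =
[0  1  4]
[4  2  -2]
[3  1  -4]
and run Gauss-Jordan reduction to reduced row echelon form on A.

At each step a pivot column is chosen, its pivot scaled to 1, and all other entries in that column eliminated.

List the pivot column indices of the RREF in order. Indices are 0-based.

pivot(0,0): swap R0↔R1
pivot(0,0)=4: scale R0 → (1, 1/2, -1/2)
  clear (2,0): R2 −= (3)R0 → (0, -1/2, -5/2)
pivot(1,1)=1: scale R1 → (0, 1, 4)
  clear (0,1): R0 −= (1/2)R1 → (1, 0, -5/2)
  clear (2,1): R2 −= (-1/2)R1 → (0, 0, -1/2)
pivot(2,2)=-1/2: scale R2 → (0, 0, 1)
  clear (0,2): R0 −= (-5/2)R2 → (1, 0, 0)
  clear (1,2): R1 −= (4)R2 → (0, 1, 0)

pivot columns: 0, 1, 2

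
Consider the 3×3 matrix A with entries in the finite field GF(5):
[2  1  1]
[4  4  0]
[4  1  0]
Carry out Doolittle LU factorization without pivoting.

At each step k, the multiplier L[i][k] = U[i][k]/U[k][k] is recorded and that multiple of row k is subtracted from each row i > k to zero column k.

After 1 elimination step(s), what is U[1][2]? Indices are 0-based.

U[1][2] = 3

[col 0] pivot 2
  R1 -= 2*R0 → (0, 2, 3)  (L[1][0] := 2)
  R2 -= 2*R0 → (0, 4, 3)  (L[2][0] := 2)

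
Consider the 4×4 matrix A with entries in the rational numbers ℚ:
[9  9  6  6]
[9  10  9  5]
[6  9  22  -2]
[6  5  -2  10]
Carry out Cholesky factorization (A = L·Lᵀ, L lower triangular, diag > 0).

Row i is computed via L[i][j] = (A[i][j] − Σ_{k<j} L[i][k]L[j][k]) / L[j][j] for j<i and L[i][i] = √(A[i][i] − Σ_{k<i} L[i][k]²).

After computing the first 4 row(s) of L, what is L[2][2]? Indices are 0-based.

Step 1: L[0][0] = √(9) = 3.
  L[1][0] = (9) / L[0][0] = 3.
Step 2: L[1][1] = √(1) = 1.
  L[2][0] = (6) / L[0][0] = 2.
  L[2][1] = (3) / L[1][1] = 3.
Step 3: L[2][2] = √(9) = 3.
  L[3][0] = (6) / L[0][0] = 2.
  L[3][1] = (-1) / L[1][1] = -1.
  L[3][2] = (-3) / L[2][2] = -1.
Step 4: L[3][3] = √(4) = 2.

L[2][2] = 3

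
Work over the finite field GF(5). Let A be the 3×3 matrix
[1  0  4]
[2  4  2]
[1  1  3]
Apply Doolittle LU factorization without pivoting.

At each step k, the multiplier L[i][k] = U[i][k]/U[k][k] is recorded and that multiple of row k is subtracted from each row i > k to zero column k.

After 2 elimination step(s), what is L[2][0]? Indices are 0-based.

L[2][0] = 1

[col 0] pivot 1
  R1 -= 2*R0 → (0, 4, 4)  (L[1][0] := 2)
  R2 -= 1*R0 → (0, 1, 4)  (L[2][0] := 1)
[col 1] pivot 4
  R2 -= 4*R1 → (0, 0, 3)  (L[2][1] := 4)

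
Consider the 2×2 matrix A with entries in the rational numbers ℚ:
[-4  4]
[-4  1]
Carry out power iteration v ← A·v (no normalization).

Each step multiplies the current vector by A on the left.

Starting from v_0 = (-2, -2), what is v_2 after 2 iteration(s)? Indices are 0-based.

v_2 = (24, 6)

v_0 = (-2, -2).
v_1 = A·v_0 = (0, 6).
v_2 = A·v_1 = (24, 6).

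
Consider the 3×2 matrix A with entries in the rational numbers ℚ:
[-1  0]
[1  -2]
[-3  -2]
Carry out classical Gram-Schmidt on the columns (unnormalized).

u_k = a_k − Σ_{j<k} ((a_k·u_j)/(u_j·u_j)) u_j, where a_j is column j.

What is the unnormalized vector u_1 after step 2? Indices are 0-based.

u_1 = (4/11, -26/11, -10/11)

Step 1: u_0 = a_0 = (-1, 1, -3).
Step 2: u_1 = a_1 − (4/11)·u_0 = (4/11, -26/11, -10/11).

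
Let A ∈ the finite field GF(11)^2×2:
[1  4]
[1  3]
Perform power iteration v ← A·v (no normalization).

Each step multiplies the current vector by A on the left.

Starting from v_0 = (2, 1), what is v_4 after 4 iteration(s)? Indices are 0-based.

v_4 = (4, 3)

v_0 = (2, 1).
v_1 = A·v_0 = (6, 5).
v_2 = A·v_1 = (4, 10).
v_3 = A·v_2 = (0, 1).
v_4 = A·v_3 = (4, 3).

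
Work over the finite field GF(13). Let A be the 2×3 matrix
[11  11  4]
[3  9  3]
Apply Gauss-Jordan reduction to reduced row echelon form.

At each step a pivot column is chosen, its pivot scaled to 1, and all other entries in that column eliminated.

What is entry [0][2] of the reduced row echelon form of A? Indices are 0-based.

M[0][2] = 3

pivot(0,0)=11: scale R0 → (1, 1, 11)
  clear (1,0): R1 −= (3)R0 → (0, 6, 9)
pivot(1,1)=6: scale R1 → (0, 1, 8)
  clear (0,1): R0 −= (1)R1 → (1, 0, 3)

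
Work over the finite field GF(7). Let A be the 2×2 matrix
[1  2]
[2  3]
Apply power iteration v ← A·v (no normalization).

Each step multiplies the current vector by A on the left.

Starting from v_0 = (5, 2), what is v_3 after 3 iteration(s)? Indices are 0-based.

v_3 = (5, 0)

v_0 = (5, 2).
v_1 = A·v_0 = (2, 2).
v_2 = A·v_1 = (6, 3).
v_3 = A·v_2 = (5, 0).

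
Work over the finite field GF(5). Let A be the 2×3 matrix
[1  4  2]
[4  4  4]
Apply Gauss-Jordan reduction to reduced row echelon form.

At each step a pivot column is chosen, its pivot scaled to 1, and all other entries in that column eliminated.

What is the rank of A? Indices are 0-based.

step 1: normalize row 0 (÷1) = (1, 4, 2)
  row 1: subtract 4×row0 = (0, 3, 1)
step 2: normalize row 1 (÷3) = (0, 1, 2)
  row 0: subtract 4×row1 = (1, 0, 4)

rank = 2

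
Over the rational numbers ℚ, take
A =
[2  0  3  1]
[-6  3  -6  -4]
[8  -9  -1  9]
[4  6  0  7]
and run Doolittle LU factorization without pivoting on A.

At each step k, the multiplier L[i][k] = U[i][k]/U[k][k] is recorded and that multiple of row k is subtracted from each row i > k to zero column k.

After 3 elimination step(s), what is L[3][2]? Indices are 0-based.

L[3][2] = 3

[col 0] pivot 2
  R1 -= -3*R0 → (0, 3, 3, -1)  (L[1][0] := -3)
  R2 -= 4*R0 → (0, -9, -13, 5)  (L[2][0] := 4)
  R3 -= 2*R0 → (0, 6, -6, 5)  (L[3][0] := 2)
[col 1] pivot 3
  R2 -= -3*R1 → (0, 0, -4, 2)  (L[2][1] := -3)
  R3 -= 2*R1 → (0, 0, -12, 7)  (L[3][1] := 2)
[col 2] pivot -4
  R3 -= 3*R2 → (0, 0, 0, 1)  (L[3][2] := 3)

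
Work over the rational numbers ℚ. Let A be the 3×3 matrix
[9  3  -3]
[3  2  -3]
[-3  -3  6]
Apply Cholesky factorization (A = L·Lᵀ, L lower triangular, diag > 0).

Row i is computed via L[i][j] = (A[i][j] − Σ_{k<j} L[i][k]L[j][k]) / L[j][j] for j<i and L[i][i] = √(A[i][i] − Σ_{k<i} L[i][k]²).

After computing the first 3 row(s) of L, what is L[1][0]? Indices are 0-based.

L[1][0] = 1

Step 1: L[0][0] = √(9) = 3.
  L[1][0] = (3) / L[0][0] = 1.
Step 2: L[1][1] = √(1) = 1.
  L[2][0] = (-3) / L[0][0] = -1.
  L[2][1] = (-2) / L[1][1] = -2.
Step 3: L[2][2] = √(1) = 1.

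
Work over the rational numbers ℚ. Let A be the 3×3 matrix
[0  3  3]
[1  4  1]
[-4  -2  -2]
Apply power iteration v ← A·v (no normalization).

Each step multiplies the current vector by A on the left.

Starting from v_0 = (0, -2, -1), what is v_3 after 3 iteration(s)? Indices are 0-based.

v_0 = (0, -2, -1).
v_1 = A·v_0 = (-9, -9, 6).
v_2 = A·v_1 = (-9, -39, 42).
v_3 = A·v_2 = (9, -123, 30).

v_3 = (9, -123, 30)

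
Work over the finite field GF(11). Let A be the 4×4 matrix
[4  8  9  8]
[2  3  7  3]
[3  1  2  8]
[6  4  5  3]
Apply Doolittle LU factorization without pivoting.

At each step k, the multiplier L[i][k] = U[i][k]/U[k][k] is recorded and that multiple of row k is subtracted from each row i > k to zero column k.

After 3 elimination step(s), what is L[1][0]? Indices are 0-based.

Step 1: pivot at (0,0) is 4.
  row1 ← row1 − (6)·row0  ⇒  L[1][0]=6, U row1=(0, 10, 8, 10)
  row2 ← row2 − (9)·row0  ⇒  L[2][0]=9, U row2=(0, 6, 9, 2)
  row3 ← row3 − (7)·row0  ⇒  L[3][0]=7, U row3=(0, 3, 8, 2)
Step 2: pivot at (1,1) is 10.
  row2 ← row2 − (5)·row1  ⇒  L[2][1]=5, U row2=(0, 0, 2, 7)
  row3 ← row3 − (8)·row1  ⇒  L[3][1]=8, U row3=(0, 0, 10, 10)
Step 3: pivot at (2,2) is 2.
  row3 ← row3 − (5)·row2  ⇒  L[3][2]=5, U row3=(0, 0, 0, 8)

L[1][0] = 6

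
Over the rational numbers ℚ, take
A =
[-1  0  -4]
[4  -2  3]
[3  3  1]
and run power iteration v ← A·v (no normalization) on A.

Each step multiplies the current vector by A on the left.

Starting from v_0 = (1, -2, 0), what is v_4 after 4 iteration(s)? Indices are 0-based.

v_0 = (1, -2, 0).
v_1 = A·v_0 = (-1, 8, -3).
v_2 = A·v_1 = (13, -29, 18).
v_3 = A·v_2 = (-85, 164, -30).
v_4 = A·v_3 = (205, -758, 207).

v_4 = (205, -758, 207)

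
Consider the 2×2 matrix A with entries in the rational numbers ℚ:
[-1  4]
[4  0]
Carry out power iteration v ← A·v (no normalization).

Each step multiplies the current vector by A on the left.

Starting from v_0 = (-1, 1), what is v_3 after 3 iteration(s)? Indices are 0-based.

v_3 = (101, -84)

v_0 = (-1, 1).
v_1 = A·v_0 = (5, -4).
v_2 = A·v_1 = (-21, 20).
v_3 = A·v_2 = (101, -84).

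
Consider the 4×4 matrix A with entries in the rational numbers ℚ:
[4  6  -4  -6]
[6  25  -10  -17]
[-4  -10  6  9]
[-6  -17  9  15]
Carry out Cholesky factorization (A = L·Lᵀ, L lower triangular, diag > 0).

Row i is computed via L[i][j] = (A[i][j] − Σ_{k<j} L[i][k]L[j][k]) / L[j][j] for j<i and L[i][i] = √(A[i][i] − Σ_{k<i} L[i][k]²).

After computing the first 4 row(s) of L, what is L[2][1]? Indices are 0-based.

Step 1: L[0][0] = √(4) = 2.
  L[1][0] = (6) / L[0][0] = 3.
Step 2: L[1][1] = √(16) = 4.
  L[2][0] = (-4) / L[0][0] = -2.
  L[2][1] = (-4) / L[1][1] = -1.
Step 3: L[2][2] = √(1) = 1.
  L[3][0] = (-6) / L[0][0] = -3.
  L[3][1] = (-8) / L[1][1] = -2.
  L[3][2] = (1) / L[2][2] = 1.
Step 4: L[3][3] = √(1) = 1.

L[2][1] = -1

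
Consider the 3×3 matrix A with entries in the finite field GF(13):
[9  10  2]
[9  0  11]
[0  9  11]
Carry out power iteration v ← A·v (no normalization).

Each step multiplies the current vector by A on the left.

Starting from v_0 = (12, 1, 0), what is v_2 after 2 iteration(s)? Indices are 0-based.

v_0 = (12, 1, 0).
v_1 = A·v_0 = (1, 4, 9).
v_2 = A·v_1 = (2, 4, 5).

v_2 = (2, 4, 5)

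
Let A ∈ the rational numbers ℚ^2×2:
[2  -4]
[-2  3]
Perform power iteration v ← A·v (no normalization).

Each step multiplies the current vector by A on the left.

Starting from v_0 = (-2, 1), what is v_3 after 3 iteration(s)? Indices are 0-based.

v_0 = (-2, 1).
v_1 = A·v_0 = (-8, 7).
v_2 = A·v_1 = (-44, 37).
v_3 = A·v_2 = (-236, 199).

v_3 = (-236, 199)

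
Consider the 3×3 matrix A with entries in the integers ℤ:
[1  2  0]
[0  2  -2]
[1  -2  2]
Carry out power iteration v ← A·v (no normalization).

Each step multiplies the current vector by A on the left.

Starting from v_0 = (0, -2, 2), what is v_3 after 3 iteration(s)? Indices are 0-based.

v_0 = (0, -2, 2).
v_1 = A·v_0 = (-4, -8, 8).
v_2 = A·v_1 = (-20, -32, 28).
v_3 = A·v_2 = (-84, -120, 100).

v_3 = (-84, -120, 100)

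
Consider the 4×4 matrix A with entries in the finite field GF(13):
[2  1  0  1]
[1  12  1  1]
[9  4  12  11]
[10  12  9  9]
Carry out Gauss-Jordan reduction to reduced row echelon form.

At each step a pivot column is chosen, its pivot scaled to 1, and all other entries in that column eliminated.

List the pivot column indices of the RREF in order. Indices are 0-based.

[1] R0 /= 2  ⇒  (1, 7, 0, 7)
     R1 -= 1·R0  ⇒  (0, 5, 1, 7)
     R2 -= 9·R0  ⇒  (0, 6, 12, 0)
     R3 -= 10·R0  ⇒  (0, 7, 9, 4)
[2] R1 /= 5  ⇒  (0, 1, 8, 4)
     R0 -= 7·R1  ⇒  (1, 0, 9, 5)
     R2 -= 6·R1  ⇒  (0, 0, 3, 2)
     R3 -= 7·R1  ⇒  (0, 0, 5, 2)
[3] R2 /= 3  ⇒  (0, 0, 1, 5)
     R0 -= 9·R2  ⇒  (1, 0, 0, 12)
     R1 -= 8·R2  ⇒  (0, 1, 0, 3)
     R3 -= 5·R2  ⇒  (0, 0, 0, 3)
[4] R3 /= 3  ⇒  (0, 0, 0, 1)
     R0 -= 12·R3  ⇒  (1, 0, 0, 0)
     R1 -= 3·R3  ⇒  (0, 1, 0, 0)
     R2 -= 5·R3  ⇒  (0, 0, 1, 0)

pivot columns: 0, 1, 2, 3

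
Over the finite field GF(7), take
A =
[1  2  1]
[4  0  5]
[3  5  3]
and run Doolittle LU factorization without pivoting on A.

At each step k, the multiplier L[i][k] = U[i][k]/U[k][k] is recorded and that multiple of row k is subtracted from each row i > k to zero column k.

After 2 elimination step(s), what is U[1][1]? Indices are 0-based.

U[1][1] = 6

[col 0] pivot 1
  R1 -= 4*R0 → (0, 6, 1)  (L[1][0] := 4)
  R2 -= 3*R0 → (0, 6, 0)  (L[2][0] := 3)
[col 1] pivot 6
  R2 -= 1*R1 → (0, 0, 6)  (L[2][1] := 1)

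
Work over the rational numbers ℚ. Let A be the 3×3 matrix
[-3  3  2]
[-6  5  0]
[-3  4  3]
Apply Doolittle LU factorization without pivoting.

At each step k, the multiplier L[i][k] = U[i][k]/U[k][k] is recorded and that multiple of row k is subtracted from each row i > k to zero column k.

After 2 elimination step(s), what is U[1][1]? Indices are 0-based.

[col 0] pivot -3
  R1 -= 2*R0 → (0, -1, -4)  (L[1][0] := 2)
  R2 -= 1*R0 → (0, 1, 1)  (L[2][0] := 1)
[col 1] pivot -1
  R2 -= -1*R1 → (0, 0, -3)  (L[2][1] := -1)

U[1][1] = -1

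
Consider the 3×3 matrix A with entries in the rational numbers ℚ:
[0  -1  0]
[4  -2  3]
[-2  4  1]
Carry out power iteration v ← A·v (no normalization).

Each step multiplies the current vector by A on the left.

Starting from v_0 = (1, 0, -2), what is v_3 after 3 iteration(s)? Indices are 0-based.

v_3 = (8, -12, -48)

v_0 = (1, 0, -2).
v_1 = A·v_0 = (0, -2, -4).
v_2 = A·v_1 = (2, -8, -12).
v_3 = A·v_2 = (8, -12, -48).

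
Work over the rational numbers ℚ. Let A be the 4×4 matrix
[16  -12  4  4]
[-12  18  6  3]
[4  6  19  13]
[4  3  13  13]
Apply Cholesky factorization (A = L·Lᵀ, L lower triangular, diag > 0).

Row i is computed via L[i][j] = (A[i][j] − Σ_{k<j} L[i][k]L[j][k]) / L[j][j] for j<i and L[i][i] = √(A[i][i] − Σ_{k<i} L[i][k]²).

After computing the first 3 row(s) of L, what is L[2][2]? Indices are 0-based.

L[2][2] = 3

Step 1: L[0][0] = √(16) = 4.
  L[1][0] = (-12) / L[0][0] = -3.
Step 2: L[1][1] = √(9) = 3.
  L[2][0] = (4) / L[0][0] = 1.
  L[2][1] = (9) / L[1][1] = 3.
Step 3: L[2][2] = √(9) = 3.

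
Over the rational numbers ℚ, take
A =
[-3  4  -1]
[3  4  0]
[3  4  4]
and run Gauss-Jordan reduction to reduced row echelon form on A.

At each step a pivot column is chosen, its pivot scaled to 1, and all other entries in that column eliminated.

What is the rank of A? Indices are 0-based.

rank = 3

[1] R0 /= -3  ⇒  (1, -4/3, 1/3)
     R1 -= 3·R0  ⇒  (0, 8, -1)
     R2 -= 3·R0  ⇒  (0, 8, 3)
[2] R1 /= 8  ⇒  (0, 1, -1/8)
     R0 -= -4/3·R1  ⇒  (1, 0, 1/6)
     R2 -= 8·R1  ⇒  (0, 0, 4)
[3] R2 /= 4  ⇒  (0, 0, 1)
     R0 -= 1/6·R2  ⇒  (1, 0, 0)
     R1 -= -1/8·R2  ⇒  (0, 1, 0)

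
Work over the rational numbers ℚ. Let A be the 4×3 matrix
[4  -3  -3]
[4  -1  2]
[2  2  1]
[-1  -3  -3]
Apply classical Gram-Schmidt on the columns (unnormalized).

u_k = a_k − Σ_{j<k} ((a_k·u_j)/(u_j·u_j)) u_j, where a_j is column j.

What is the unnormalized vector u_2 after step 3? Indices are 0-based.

Step 1: u_0 = a_0 = (4, 4, 2, -1).
Step 2: u_1 = a_1 − (-9/37)·u_0 = (-75/37, -1/37, 92/37, -120/37).
Step 3: u_2 = a_2 − (1/37)·u_0 − (135/154)·u_1 = (-205/154, 295/154, -95/77, -10/77).

u_2 = (-205/154, 295/154, -95/77, -10/77)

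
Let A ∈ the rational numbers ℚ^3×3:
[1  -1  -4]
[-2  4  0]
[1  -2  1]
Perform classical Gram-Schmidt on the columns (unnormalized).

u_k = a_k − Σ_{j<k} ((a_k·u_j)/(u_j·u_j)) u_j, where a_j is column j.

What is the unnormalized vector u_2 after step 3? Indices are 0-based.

u_2 = (0, 2/5, 4/5)

Step 1: u_0 = a_0 = (1, -2, 1).
Step 2: u_1 = a_1 − (-11/6)·u_0 = (5/6, 1/3, -1/6).
Step 3: u_2 = a_2 − (-1/2)·u_0 − (-21/5)·u_1 = (0, 2/5, 4/5).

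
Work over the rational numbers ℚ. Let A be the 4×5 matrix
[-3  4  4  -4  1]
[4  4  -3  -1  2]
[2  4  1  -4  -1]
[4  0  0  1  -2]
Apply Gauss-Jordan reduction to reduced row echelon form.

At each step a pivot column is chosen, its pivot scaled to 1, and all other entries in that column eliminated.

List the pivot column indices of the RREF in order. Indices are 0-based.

pivot columns: 0, 1, 2, 3

pivot(0,0)=-3: scale R0 → (1, -4/3, -4/3, 4/3, -1/3)
  clear (1,0): R1 −= (4)R0 → (0, 28/3, 7/3, -19/3, 10/3)
  clear (2,0): R2 −= (2)R0 → (0, 20/3, 11/3, -20/3, -1/3)
  clear (3,0): R3 −= (4)R0 → (0, 16/3, 16/3, -13/3, -2/3)
pivot(1,1)=28/3: scale R1 → (0, 1, 1/4, -19/28, 5/14)
  clear (0,1): R0 −= (-4/3)R1 → (1, 0, -1, 3/7, 1/7)
  clear (2,1): R2 −= (20/3)R1 → (0, 0, 2, -15/7, -19/7)
  clear (3,1): R3 −= (16/3)R1 → (0, 0, 4, -5/7, -18/7)
pivot(2,2)=2: scale R2 → (0, 0, 1, -15/14, -19/14)
  clear (0,2): R0 −= (-1)R2 → (1, 0, 0, -9/14, -17/14)
  clear (1,2): R1 −= (1/4)R2 → (0, 1, 0, -23/56, 39/56)
  clear (3,2): R3 −= (4)R2 → (0, 0, 0, 25/7, 20/7)
pivot(3,3)=25/7: scale R3 → (0, 0, 0, 1, 4/5)
  clear (0,3): R0 −= (-9/14)R3 → (1, 0, 0, 0, -7/10)
  clear (1,3): R1 −= (-23/56)R3 → (0, 1, 0, 0, 41/40)
  clear (2,3): R2 −= (-15/14)R3 → (0, 0, 1, 0, -1/2)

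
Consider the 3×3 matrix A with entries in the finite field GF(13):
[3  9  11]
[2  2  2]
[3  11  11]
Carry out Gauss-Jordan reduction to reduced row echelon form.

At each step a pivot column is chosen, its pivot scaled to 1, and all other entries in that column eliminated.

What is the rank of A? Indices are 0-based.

rank = 3

pivot(0,0)=3: scale R0 → (1, 3, 8)
  clear (1,0): R1 −= (2)R0 → (0, 9, 12)
  clear (2,0): R2 −= (3)R0 → (0, 2, 0)
pivot(1,1)=9: scale R1 → (0, 1, 10)
  clear (0,1): R0 −= (3)R1 → (1, 0, 4)
  clear (2,1): R2 −= (2)R1 → (0, 0, 6)
pivot(2,2)=6: scale R2 → (0, 0, 1)
  clear (0,2): R0 −= (4)R2 → (1, 0, 0)
  clear (1,2): R1 −= (10)R2 → (0, 1, 0)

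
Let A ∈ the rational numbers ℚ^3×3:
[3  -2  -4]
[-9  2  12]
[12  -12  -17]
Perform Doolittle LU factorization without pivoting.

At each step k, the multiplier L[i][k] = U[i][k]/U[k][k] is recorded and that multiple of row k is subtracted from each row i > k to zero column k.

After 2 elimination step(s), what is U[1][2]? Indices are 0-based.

[col 0] pivot 3
  R1 -= -3*R0 → (0, -4, 0)  (L[1][0] := -3)
  R2 -= 4*R0 → (0, -4, -1)  (L[2][0] := 4)
[col 1] pivot -4
  R2 -= 1*R1 → (0, 0, -1)  (L[2][1] := 1)

U[1][2] = 0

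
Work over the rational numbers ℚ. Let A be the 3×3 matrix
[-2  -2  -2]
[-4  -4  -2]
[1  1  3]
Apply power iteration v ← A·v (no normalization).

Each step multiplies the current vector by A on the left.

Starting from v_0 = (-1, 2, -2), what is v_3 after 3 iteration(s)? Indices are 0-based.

v_0 = (-1, 2, -2).
v_1 = A·v_0 = (2, 0, -5).
v_2 = A·v_1 = (6, 2, -13).
v_3 = A·v_2 = (10, -6, -31).

v_3 = (10, -6, -31)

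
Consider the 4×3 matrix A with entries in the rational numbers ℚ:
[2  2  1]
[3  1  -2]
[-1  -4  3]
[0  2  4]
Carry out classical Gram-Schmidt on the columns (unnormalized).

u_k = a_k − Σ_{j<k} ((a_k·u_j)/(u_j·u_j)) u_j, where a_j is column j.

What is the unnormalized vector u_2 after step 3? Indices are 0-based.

Step 1: u_0 = a_0 = (2, 3, -1, 0).
Step 2: u_1 = a_1 − (11/14)·u_0 = (3/7, -19/14, -45/14, 2).
Step 3: u_2 = a_2 − (-1/2)·u_0 − (21/229)·u_1 = (449/229, -86/229, 640/229, 874/229).

u_2 = (449/229, -86/229, 640/229, 874/229)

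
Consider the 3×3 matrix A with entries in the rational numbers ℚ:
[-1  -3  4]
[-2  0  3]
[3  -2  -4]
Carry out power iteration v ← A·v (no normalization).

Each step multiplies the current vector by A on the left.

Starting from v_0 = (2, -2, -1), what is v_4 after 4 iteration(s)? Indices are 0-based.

v_0 = (2, -2, -1).
v_1 = A·v_0 = (0, -7, 14).
v_2 = A·v_1 = (77, 42, -42).
v_3 = A·v_2 = (-371, -280, 315).
v_4 = A·v_3 = (2471, 1687, -1813).

v_4 = (2471, 1687, -1813)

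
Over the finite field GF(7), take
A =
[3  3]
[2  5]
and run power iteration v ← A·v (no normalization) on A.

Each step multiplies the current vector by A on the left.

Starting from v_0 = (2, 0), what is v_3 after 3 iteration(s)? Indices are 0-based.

v_3 = (4, 3)

v_0 = (2, 0).
v_1 = A·v_0 = (6, 4).
v_2 = A·v_1 = (2, 4).
v_3 = A·v_2 = (4, 3).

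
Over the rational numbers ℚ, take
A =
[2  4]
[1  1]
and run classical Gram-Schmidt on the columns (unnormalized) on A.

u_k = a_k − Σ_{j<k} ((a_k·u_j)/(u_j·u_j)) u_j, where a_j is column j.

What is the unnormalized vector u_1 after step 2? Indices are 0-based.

u_1 = (2/5, -4/5)

Step 1: u_0 = a_0 = (2, 1).
Step 2: u_1 = a_1 − (9/5)·u_0 = (2/5, -4/5).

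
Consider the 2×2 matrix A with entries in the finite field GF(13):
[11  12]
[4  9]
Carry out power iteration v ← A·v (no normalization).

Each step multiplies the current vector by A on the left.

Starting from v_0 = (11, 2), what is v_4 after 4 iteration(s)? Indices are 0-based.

v_0 = (11, 2).
v_1 = A·v_0 = (2, 10).
v_2 = A·v_1 = (12, 7).
v_3 = A·v_2 = (8, 7).
v_4 = A·v_3 = (3, 4).

v_4 = (3, 4)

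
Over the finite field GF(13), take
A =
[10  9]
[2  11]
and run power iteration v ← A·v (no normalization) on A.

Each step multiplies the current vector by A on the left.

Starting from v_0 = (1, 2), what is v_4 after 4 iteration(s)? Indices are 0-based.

v_4 = (6, 0)

v_0 = (1, 2).
v_1 = A·v_0 = (2, 11).
v_2 = A·v_1 = (2, 8).
v_3 = A·v_2 = (1, 1).
v_4 = A·v_3 = (6, 0).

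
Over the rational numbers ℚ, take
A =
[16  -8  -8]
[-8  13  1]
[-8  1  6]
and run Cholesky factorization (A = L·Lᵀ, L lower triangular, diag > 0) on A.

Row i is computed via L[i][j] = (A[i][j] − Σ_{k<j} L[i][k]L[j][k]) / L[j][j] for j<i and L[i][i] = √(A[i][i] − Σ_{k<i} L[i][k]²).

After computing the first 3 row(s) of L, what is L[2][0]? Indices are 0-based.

Step 1: L[0][0] = √(16) = 4.
  L[1][0] = (-8) / L[0][0] = -2.
Step 2: L[1][1] = √(9) = 3.
  L[2][0] = (-8) / L[0][0] = -2.
  L[2][1] = (-3) / L[1][1] = -1.
Step 3: L[2][2] = √(1) = 1.

L[2][0] = -2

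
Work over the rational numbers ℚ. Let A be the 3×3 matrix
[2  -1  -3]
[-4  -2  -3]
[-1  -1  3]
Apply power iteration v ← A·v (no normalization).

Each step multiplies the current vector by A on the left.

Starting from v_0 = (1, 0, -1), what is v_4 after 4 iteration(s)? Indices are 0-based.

v_0 = (1, 0, -1).
v_1 = A·v_0 = (5, -1, -4).
v_2 = A·v_1 = (23, -6, -16).
v_3 = A·v_2 = (100, -32, -65).
v_4 = A·v_3 = (427, -141, -263).

v_4 = (427, -141, -263)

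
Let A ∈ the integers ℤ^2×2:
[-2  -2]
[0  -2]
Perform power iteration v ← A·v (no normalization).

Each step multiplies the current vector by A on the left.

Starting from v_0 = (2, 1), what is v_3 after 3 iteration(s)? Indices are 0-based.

v_3 = (-40, -8)

v_0 = (2, 1).
v_1 = A·v_0 = (-6, -2).
v_2 = A·v_1 = (16, 4).
v_3 = A·v_2 = (-40, -8).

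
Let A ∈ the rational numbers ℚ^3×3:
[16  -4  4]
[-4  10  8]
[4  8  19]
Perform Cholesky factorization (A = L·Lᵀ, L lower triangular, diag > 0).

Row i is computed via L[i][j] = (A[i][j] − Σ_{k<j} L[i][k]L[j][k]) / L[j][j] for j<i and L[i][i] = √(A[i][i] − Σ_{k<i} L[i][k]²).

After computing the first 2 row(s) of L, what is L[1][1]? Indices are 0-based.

L[1][1] = 3

Step 1: L[0][0] = √(16) = 4.
  L[1][0] = (-4) / L[0][0] = -1.
Step 2: L[1][1] = √(9) = 3.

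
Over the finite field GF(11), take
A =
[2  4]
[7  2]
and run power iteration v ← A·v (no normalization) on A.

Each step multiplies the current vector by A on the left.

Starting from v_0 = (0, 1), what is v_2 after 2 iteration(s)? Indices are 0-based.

v_0 = (0, 1).
v_1 = A·v_0 = (4, 2).
v_2 = A·v_1 = (5, 10).

v_2 = (5, 10)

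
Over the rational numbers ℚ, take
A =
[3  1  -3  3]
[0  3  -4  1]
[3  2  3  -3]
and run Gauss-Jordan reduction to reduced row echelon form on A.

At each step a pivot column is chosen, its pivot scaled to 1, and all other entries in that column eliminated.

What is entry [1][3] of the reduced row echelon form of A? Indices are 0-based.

pivot(0,0)=3: scale R0 → (1, 1/3, -1, 1)
  clear (2,0): R2 −= (3)R0 → (0, 1, 6, -6)
pivot(1,1)=3: scale R1 → (0, 1, -4/3, 1/3)
  clear (0,1): R0 −= (1/3)R1 → (1, 0, -5/9, 8/9)
  clear (2,1): R2 −= (1)R1 → (0, 0, 22/3, -19/3)
pivot(2,2)=22/3: scale R2 → (0, 0, 1, -19/22)
  clear (0,2): R0 −= (-5/9)R2 → (1, 0, 0, 9/22)
  clear (1,2): R1 −= (-4/3)R2 → (0, 1, 0, -9/11)

M[1][3] = -9/11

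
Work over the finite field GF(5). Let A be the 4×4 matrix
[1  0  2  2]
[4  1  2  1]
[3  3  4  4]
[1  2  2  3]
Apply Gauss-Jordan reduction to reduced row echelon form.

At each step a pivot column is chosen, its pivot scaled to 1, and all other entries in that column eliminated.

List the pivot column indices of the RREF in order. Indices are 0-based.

pivot columns: 0, 1, 2, 3

step 1: normalize row 0 (÷1) = (1, 0, 2, 2)
  row 1: subtract 4×row0 = (0, 1, 4, 3)
  row 2: subtract 3×row0 = (0, 3, 3, 3)
  row 3: subtract 1×row0 = (0, 2, 0, 1)
step 2: normalize row 1 (÷1) = (0, 1, 4, 3)
  row 2: subtract 3×row1 = (0, 0, 1, 4)
  row 3: subtract 2×row1 = (0, 0, 2, 0)
step 3: normalize row 2 (÷1) = (0, 0, 1, 4)
  row 0: subtract 2×row2 = (1, 0, 0, 4)
  row 1: subtract 4×row2 = (0, 1, 0, 2)
  row 3: subtract 2×row2 = (0, 0, 0, 2)
step 4: normalize row 3 (÷2) = (0, 0, 0, 1)
  row 0: subtract 4×row3 = (1, 0, 0, 0)
  row 1: subtract 2×row3 = (0, 1, 0, 0)
  row 2: subtract 4×row3 = (0, 0, 1, 0)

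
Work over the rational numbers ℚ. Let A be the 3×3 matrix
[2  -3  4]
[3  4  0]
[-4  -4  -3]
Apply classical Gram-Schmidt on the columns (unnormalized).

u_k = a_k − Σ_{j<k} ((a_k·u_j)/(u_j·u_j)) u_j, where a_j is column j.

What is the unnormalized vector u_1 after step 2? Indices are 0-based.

Step 1: u_0 = a_0 = (2, 3, -4).
Step 2: u_1 = a_1 − (22/29)·u_0 = (-131/29, 50/29, -28/29).

u_1 = (-131/29, 50/29, -28/29)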